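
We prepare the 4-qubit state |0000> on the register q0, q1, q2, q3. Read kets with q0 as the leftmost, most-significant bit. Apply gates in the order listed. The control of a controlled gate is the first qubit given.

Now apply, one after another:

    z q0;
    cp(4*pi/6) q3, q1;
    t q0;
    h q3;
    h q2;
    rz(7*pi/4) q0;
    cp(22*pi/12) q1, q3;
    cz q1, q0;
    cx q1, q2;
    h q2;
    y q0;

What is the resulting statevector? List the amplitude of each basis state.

The resulting statevector has amplitude -sqrt(2)*exp(5*I*pi/8)/2 on |1000>, -sqrt(2)*exp(5*I*pi/8)/2 on |1001>, and 0 on every other basis state.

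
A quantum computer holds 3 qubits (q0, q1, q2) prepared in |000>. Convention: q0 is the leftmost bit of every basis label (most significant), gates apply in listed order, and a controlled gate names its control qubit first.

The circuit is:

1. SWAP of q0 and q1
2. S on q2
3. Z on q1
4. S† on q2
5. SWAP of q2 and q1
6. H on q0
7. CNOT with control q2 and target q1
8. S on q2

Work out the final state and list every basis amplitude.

After the circuit, the state carries amplitude sqrt(2)/2 on |000>, sqrt(2)/2 on |100>, and 0 on every other basis state.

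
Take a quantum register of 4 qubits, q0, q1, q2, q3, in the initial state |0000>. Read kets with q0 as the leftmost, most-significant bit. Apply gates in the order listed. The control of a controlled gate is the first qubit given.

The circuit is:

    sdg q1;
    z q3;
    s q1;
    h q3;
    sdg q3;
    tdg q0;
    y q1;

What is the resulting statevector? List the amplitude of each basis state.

The resulting statevector has amplitude sqrt(2)*I/2 on |0100>, sqrt(2)/2 on |0101>, and 0 on every other basis state.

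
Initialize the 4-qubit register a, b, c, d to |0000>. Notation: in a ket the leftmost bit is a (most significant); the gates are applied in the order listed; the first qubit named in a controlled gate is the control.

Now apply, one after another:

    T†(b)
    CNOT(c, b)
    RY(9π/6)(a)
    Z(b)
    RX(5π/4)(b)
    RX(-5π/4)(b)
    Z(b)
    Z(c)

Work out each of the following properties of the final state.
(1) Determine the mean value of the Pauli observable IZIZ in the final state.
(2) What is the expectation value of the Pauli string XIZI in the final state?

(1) The observable IZIZ averages to 1. Key observation: steps 4-7 multiply out to the identity, so the circuit reduces to the remaining gates.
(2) In the final state, XIZI has expectation -1.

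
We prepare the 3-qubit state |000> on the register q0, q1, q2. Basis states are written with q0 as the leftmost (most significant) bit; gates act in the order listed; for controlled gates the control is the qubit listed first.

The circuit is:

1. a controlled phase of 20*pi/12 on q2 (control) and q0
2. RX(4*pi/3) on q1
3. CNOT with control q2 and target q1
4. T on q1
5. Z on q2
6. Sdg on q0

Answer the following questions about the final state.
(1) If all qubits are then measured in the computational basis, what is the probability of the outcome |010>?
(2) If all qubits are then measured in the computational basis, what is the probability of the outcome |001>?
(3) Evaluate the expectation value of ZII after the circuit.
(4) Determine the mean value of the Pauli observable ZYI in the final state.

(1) A full measurement returns |010> with probability 3/4.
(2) The probability of measuring |001> is 0.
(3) In the final state, ZII has expectation 1.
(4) The expectation value of ZYI is sqrt(6)/4.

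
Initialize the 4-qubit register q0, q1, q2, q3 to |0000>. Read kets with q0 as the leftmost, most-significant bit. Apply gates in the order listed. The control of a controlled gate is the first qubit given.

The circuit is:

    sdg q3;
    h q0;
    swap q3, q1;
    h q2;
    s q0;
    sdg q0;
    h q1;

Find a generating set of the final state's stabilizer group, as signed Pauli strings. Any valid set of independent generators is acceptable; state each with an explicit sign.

One valid set of independent stabilizer generators is +XIII, +IXII, +IIXI, +IIIZ (any independent generating set of the same group is equally correct).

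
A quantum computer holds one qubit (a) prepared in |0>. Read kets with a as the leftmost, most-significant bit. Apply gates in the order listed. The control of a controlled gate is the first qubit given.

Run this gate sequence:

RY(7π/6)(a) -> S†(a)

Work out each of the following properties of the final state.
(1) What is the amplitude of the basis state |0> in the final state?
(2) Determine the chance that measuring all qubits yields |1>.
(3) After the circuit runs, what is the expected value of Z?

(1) |0> carries amplitude -sqrt(6)/4 + sqrt(2)/4 in the final state.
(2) A full measurement returns |1> with probability sqrt(3)/4 + 1/2.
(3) The observable Z averages to -sqrt(3)/2.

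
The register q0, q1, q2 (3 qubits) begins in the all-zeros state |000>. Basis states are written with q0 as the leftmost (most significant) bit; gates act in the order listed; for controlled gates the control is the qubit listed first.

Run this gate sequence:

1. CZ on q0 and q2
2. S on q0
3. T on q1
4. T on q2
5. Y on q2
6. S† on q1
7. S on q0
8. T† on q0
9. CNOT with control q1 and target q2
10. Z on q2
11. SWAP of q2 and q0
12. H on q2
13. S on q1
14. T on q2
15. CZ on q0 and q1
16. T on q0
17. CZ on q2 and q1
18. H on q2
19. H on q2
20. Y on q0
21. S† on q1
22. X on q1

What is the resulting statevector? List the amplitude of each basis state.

After the circuit, the state carries amplitude -sqrt(2)*exp(I*pi/4)/2 on |010>, -sqrt(2)*I/2 on |011>, and 0 on every other basis state. Key observation: gates 18-19 undo each other exactly, leaving only the rest of the circuit to track.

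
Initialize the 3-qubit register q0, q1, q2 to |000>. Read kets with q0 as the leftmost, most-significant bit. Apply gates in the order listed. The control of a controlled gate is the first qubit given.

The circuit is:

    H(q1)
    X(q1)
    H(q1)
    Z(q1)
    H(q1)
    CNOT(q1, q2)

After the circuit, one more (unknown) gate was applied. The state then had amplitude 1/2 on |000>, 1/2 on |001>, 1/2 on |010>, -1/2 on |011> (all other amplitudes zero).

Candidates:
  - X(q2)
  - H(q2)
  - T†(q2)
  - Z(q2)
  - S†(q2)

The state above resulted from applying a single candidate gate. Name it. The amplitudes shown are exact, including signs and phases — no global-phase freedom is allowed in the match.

The applied gate was H(q2).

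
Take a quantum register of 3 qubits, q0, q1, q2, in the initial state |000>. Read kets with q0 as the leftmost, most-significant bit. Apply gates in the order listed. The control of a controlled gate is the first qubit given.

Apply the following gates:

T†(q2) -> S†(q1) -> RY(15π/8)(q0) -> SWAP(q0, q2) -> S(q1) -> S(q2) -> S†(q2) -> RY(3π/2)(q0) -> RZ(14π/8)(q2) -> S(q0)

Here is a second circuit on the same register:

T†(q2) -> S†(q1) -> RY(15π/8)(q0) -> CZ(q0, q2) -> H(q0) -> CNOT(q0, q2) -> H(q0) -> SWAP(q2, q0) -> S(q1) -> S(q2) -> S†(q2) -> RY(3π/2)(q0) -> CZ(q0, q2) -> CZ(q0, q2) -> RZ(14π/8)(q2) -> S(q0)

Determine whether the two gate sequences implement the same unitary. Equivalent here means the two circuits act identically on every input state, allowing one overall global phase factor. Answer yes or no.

No — the two circuits implement different unitaries, even allowing a global phase.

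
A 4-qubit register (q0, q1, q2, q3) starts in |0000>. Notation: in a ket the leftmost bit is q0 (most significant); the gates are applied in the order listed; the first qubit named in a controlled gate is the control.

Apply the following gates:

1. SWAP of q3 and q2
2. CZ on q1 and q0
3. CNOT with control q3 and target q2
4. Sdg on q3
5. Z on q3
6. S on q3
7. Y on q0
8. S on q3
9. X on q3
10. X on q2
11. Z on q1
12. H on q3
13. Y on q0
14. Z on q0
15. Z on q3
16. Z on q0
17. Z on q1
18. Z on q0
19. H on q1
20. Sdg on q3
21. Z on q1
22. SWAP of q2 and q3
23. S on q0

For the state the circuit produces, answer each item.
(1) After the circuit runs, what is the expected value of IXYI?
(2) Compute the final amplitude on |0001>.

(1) In the final state, IXYI has expectation 1.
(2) The amplitude on |0001> is 1/2.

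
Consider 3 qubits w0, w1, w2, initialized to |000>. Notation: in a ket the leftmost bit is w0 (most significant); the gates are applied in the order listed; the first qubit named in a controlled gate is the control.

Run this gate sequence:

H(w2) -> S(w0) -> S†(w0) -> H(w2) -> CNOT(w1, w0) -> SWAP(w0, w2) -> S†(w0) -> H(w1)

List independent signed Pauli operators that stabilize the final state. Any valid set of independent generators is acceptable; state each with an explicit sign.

The stabilizer group can be generated by +IXI, +ZII, +IIZ, among other valid generating sets. Key observation: the block from step 1 through step 4 cancels to the identity and can be dropped.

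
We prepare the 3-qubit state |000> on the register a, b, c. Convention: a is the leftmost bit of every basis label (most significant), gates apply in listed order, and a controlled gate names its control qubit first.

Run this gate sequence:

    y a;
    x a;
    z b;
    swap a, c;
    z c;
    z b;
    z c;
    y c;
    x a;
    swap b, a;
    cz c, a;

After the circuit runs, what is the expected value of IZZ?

The observable IZZ averages to 1.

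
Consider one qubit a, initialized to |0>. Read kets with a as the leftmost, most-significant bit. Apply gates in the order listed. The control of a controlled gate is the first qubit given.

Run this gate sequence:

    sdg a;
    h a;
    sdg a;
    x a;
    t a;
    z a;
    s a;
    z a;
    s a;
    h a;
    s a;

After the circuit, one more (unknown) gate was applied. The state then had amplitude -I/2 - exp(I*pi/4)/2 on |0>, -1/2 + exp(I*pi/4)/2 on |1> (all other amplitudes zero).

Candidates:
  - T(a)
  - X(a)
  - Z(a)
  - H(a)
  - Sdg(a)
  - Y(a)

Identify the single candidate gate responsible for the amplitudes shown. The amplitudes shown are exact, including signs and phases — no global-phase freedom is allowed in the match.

The unique candidate consistent with the amplitudes is T(a).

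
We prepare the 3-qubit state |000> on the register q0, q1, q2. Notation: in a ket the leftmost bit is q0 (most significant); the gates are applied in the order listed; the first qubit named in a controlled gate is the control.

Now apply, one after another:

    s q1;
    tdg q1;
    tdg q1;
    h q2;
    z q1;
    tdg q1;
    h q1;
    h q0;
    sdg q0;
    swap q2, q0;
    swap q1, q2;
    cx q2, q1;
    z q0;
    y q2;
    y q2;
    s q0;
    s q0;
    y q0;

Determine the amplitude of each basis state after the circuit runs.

After the circuit, the state carries amplitude -sqrt(2)*I/4 on |000>, -sqrt(2)/4 on |001>, -sqrt(2)/4 on |010>, -sqrt(2)*I/4 on |011>, sqrt(2)*I/4 on |100>, sqrt(2)/4 on |101>, sqrt(2)/4 on |110>, sqrt(2)*I/4 on |111>.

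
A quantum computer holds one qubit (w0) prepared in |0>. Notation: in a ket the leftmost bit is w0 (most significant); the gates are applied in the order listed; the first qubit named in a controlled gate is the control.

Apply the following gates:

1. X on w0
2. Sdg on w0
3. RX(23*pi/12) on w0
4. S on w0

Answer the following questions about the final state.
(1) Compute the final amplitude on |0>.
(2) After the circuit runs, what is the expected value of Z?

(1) The amplitude on |0> is -sqrt(sqrt(2) + 2)/4 + sqrt(6 - 3*sqrt(2))/4.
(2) In the final state, Z has expectation -sqrt(6)/4 - sqrt(2)/4.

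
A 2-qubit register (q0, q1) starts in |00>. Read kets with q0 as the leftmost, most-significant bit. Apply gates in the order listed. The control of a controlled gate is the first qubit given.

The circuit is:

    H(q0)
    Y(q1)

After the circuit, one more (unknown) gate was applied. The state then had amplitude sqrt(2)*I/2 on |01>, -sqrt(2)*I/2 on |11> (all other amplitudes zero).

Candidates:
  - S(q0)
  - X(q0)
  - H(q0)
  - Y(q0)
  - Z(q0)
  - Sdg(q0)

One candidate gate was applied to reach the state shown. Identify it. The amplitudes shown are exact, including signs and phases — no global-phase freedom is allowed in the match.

The unique candidate consistent with the amplitudes is Z(q0).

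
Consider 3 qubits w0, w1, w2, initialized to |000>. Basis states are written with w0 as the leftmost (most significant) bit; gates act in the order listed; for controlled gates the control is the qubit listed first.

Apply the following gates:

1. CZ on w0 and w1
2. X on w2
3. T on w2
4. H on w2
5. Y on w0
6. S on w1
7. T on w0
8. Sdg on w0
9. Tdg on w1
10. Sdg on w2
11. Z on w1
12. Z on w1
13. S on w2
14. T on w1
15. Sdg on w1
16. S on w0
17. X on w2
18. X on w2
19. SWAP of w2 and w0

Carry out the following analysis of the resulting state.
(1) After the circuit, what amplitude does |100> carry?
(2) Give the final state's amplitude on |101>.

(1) The amplitude on |100> is 0. Key observation: steps 9-14 multiply out to the identity, so the circuit reduces to the remaining gates.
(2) The final state's coefficient on |101> equals sqrt(2)/2.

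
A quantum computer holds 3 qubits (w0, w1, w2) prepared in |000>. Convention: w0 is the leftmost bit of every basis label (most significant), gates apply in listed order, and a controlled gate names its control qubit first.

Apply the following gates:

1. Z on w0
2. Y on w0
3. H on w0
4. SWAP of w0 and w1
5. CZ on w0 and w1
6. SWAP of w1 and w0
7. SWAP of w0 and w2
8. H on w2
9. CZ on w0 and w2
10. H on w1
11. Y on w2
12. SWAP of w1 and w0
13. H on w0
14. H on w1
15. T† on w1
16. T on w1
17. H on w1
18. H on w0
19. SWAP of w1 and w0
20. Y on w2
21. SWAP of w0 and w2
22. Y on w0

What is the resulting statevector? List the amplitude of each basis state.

After the circuit, the state carries amplitude sqrt(2)/2 on |000>, sqrt(2)/2 on |010>, and 0 on every other basis state. Key observation: steps 12-19 multiply out to the identity, so the circuit reduces to the remaining gates.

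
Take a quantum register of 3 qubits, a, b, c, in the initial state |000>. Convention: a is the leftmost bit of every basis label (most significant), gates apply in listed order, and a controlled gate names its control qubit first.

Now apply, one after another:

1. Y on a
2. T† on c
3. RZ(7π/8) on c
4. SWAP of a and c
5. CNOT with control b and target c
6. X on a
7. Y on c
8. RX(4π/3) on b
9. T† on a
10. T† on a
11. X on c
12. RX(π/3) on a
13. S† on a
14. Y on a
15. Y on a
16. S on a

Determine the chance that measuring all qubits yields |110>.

Outcome |110> occurs with probability 0.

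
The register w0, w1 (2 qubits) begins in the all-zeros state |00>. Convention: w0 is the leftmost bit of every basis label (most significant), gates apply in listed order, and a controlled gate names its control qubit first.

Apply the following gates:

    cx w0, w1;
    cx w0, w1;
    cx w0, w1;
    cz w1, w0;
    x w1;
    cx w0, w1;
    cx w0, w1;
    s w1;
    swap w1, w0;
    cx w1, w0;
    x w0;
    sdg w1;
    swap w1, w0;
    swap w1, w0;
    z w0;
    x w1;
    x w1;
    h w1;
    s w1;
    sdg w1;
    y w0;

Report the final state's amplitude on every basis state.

The final amplitudes are 0 on |00>, 0 on |01>, -sqrt(2)/2 on |10>, -sqrt(2)/2 on |11>.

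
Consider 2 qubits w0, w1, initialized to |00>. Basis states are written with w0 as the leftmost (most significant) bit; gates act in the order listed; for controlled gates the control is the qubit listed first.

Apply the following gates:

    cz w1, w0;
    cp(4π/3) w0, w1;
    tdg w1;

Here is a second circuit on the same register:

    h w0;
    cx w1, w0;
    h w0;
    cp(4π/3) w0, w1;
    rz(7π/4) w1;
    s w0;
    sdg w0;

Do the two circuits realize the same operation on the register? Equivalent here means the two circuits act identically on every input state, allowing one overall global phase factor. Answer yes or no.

Yes, they are equivalent — the unitaries differ by at most a global phase.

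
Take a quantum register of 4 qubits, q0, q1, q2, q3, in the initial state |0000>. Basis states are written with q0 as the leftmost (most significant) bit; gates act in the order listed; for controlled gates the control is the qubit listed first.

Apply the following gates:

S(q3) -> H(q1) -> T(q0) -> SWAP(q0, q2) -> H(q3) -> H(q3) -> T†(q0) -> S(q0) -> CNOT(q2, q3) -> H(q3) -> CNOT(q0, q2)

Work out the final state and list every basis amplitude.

After the circuit, the state carries amplitude 1/2 on |0000>, 1/2 on |0001>, 1/2 on |0100>, 1/2 on |0101>, and 0 on every other basis state. Key observation: steps 5-6 multiply out to the identity, so the circuit reduces to the remaining gates.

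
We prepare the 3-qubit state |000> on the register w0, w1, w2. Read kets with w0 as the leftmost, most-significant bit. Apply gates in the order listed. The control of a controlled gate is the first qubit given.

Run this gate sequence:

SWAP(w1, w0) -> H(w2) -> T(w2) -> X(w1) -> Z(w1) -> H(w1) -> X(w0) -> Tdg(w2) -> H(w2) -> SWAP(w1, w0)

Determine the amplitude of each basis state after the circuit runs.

After the circuit, the state carries amplitude -sqrt(2)/2 on |010>, sqrt(2)/2 on |110>, and 0 on every other basis state.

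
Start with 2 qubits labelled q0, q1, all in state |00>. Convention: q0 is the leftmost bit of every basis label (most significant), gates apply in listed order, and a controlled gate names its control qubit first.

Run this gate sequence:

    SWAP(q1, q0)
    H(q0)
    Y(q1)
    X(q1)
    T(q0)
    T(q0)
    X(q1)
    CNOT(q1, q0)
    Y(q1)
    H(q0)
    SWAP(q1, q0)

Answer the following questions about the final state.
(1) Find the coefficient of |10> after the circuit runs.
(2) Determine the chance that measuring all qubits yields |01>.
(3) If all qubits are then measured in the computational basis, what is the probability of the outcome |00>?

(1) The final state's coefficient on |10> equals 0.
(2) A full measurement returns |01> with probability 1/2.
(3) Outcome |00> occurs with probability 1/2.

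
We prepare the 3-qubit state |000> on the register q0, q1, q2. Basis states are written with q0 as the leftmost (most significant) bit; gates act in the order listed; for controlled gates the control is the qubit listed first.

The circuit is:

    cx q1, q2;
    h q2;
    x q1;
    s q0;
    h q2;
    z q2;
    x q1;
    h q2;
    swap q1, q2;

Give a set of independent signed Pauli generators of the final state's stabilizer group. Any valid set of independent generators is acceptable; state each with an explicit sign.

The final state is stabilized by the group generated by +IXI, +ZII, +IIZ; other independent generating sets are equally valid.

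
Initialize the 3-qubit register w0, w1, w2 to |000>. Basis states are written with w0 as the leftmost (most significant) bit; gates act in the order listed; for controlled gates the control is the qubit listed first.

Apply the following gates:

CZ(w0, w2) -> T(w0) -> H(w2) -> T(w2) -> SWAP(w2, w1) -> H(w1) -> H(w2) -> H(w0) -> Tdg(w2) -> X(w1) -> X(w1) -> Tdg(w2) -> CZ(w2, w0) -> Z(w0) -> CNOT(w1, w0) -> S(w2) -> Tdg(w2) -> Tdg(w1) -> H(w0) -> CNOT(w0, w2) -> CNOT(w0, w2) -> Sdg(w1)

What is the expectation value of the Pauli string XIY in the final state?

The observable XIY averages to -1/2. Key observation: steps 20-21 multiply out to the identity, so the circuit reduces to the remaining gates.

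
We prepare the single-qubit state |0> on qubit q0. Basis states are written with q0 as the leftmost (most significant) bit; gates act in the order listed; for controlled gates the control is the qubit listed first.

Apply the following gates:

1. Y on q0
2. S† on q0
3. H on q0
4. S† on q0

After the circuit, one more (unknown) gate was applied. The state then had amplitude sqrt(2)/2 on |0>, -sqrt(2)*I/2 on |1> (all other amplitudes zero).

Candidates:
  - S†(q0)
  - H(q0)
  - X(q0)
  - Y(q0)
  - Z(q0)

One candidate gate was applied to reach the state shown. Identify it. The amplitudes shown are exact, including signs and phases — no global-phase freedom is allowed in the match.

The unique candidate consistent with the amplitudes is Z(q0).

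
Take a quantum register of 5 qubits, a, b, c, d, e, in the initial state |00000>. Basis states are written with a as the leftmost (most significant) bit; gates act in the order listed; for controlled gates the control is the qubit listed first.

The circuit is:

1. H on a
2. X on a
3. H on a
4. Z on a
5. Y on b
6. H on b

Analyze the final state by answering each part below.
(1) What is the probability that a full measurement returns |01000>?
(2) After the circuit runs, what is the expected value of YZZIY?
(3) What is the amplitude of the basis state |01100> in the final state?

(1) A full measurement returns |01000> with probability 1/2. Key observation: steps 1-4 multiply out to the identity, so the circuit reduces to the remaining gates.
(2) In the final state, YZZIY has expectation 0.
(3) |01100> carries amplitude 0 in the final state.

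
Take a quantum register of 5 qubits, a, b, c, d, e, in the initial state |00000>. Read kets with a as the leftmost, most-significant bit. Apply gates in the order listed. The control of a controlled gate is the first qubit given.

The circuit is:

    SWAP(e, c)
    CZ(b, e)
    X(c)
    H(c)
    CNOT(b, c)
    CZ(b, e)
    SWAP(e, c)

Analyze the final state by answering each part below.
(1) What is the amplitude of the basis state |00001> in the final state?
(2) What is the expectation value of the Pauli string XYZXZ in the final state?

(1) The amplitude on |00001> is -sqrt(2)/2.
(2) The expectation value of XYZXZ is 0.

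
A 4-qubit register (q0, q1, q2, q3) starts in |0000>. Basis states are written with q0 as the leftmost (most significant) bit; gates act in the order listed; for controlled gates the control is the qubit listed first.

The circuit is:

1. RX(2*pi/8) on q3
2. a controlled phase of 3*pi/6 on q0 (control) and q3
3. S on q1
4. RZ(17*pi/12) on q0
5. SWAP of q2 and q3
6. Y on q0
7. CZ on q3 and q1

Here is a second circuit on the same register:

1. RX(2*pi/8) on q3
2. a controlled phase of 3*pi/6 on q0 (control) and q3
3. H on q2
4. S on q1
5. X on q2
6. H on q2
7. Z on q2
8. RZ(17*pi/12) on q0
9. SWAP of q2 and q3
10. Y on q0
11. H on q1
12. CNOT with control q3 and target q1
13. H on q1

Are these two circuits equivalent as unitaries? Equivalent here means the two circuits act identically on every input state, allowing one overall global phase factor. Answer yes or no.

Yes — the two circuits implement the same unitary up to a global phase.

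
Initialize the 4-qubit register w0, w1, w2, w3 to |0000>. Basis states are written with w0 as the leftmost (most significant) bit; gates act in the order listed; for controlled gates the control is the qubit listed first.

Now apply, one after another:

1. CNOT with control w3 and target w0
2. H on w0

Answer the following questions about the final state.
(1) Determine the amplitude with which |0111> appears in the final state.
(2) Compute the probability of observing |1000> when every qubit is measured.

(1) The final state's coefficient on |0111> equals 0.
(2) The probability of measuring |1000> is 1/2.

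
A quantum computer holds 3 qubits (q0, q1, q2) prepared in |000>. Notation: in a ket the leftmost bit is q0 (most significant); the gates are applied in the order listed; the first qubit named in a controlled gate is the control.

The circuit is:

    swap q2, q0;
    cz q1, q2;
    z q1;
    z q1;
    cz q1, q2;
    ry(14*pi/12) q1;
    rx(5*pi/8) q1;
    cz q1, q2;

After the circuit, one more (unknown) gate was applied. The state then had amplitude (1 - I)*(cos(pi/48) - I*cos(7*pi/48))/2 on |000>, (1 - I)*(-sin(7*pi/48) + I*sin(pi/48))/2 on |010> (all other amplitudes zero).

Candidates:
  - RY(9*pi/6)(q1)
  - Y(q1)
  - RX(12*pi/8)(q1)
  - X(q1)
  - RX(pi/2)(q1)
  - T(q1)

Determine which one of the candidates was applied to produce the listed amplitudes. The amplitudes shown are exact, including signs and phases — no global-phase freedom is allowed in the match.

It was RX(pi/2)(q1) that produced the state shown.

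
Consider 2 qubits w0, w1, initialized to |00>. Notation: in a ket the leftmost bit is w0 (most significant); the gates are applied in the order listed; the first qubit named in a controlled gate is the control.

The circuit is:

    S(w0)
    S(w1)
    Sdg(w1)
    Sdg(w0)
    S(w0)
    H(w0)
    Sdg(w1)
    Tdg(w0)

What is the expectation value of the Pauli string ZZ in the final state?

In the final state, ZZ has expectation 0.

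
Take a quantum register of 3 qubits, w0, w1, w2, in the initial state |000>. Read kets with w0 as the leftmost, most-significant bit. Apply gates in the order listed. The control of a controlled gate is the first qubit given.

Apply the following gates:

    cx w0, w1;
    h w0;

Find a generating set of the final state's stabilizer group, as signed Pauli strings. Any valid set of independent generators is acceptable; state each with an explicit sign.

One valid set of independent stabilizer generators is +XII, +IZI, +IIZ (any independent generating set of the same group is equally correct).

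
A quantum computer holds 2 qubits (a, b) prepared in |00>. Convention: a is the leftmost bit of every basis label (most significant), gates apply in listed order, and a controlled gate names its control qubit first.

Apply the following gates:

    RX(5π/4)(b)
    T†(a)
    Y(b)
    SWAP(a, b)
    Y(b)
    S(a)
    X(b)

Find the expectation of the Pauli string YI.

The expectation value of YI is 0.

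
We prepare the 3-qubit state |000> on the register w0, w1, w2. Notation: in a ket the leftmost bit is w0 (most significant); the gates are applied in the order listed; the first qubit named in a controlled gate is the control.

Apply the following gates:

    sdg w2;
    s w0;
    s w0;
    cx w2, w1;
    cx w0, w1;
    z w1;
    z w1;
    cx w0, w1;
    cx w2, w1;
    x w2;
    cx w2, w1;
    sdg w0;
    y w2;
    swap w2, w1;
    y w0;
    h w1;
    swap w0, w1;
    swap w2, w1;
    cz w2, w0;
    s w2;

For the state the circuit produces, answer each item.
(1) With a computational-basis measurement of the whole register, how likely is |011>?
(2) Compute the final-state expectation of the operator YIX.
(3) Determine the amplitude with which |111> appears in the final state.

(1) Outcome |011> occurs with probability 1/2. Key observation: steps 4-9 multiply out to the identity, so the circuit reduces to the remaining gates.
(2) The observable YIX averages to 0.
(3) |111> carries amplitude -sqrt(2)*I/2 in the final state.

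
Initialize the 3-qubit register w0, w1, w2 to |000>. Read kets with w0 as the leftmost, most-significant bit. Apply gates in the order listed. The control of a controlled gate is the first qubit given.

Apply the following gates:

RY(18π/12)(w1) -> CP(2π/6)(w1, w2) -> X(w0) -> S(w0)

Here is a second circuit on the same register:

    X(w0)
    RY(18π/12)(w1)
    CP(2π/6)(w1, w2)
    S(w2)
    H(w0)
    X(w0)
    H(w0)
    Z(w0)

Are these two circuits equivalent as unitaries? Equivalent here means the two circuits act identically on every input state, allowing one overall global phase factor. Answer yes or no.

No, they are not equivalent — no single phase factor reconciles the two unitaries.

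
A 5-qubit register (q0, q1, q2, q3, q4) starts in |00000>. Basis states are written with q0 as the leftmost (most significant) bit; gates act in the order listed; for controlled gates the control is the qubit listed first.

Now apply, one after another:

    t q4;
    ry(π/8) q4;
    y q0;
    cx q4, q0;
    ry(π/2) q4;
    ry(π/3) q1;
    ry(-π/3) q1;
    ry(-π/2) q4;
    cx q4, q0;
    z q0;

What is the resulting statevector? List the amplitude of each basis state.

The final amplitudes are -I*cos(pi/16) on |10000>, -I*sin(pi/16) on |10001>, and 0 on every other basis state. Key observation: gates 4-9 undo each other exactly, leaving only the rest of the circuit to track.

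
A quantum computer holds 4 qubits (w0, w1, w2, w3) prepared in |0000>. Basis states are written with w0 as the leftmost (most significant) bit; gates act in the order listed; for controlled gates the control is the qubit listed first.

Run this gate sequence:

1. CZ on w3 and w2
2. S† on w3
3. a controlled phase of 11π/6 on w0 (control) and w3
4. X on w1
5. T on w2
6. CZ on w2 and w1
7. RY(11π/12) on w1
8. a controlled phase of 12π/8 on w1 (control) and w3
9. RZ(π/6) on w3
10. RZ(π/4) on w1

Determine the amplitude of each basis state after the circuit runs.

After the circuit, the state carries amplitude -sqrt(1/2 - sqrt(2)/4)*exp(-5*I*pi/24)/2 - sqrt(3)*sqrt(sqrt(2)/4 + 1/2)*exp(-5*I*pi/24)/2 on |0000>, -sqrt(3)*sqrt(1/2 - sqrt(2)/4)*exp(I*pi/24)/2 + sqrt(sqrt(2)/4 + 1/2)*exp(I*pi/24)/2 on |0100>, and 0 on every other basis state.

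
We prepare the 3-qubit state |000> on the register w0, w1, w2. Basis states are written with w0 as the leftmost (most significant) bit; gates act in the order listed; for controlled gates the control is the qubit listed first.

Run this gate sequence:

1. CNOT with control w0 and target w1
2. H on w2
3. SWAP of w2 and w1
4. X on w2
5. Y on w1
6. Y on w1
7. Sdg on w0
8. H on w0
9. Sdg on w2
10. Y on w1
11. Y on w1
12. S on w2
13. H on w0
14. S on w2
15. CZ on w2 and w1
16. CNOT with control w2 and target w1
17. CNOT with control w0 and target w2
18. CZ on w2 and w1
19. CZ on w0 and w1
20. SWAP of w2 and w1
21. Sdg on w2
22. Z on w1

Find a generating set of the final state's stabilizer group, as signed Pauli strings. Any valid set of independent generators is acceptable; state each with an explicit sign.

One valid set of independent stabilizer generators is -IIY, +ZII, -IZI (any independent generating set of the same group is equally correct). Key observation: steps 8-13 multiply out to the identity, so the circuit reduces to the remaining gates.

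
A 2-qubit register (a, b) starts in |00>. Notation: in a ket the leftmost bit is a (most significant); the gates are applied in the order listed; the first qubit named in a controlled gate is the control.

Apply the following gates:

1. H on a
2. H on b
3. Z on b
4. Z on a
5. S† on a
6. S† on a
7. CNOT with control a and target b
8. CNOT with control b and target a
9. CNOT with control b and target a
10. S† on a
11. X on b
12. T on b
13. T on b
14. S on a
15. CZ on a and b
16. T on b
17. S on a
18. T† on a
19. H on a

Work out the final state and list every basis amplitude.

After the circuit, the state carries amplitude sqrt(2)*(-1 + exp(I*pi/4))/4 on |00>, sqrt(2)*(-1 + exp(3*I*pi/4))/4 on |01>, sqrt(2)*(-1 - exp(I*pi/4))/4 on |10>, sqrt(2)*(1 + exp(3*I*pi/4))/4 on |11>. Key observation: the block from step 8 through step 9 cancels to the identity and can be dropped.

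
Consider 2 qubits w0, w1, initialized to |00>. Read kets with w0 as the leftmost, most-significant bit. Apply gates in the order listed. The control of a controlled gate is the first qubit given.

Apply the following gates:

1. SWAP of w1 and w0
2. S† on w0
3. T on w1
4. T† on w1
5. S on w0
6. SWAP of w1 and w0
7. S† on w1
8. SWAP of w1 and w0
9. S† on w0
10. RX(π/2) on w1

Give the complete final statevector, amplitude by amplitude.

After the circuit, the state carries amplitude sqrt(2)/2 on |00>, -sqrt(2)*I/2 on |01>, 0 on |10>, 0 on |11>.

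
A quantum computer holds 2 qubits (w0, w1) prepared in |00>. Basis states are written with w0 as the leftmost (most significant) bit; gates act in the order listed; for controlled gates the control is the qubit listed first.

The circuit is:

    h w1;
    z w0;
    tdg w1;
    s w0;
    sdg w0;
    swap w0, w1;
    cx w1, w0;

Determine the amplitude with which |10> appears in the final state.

The amplitude on |10> is -sqrt(2)*exp(3*I*pi/4)/2.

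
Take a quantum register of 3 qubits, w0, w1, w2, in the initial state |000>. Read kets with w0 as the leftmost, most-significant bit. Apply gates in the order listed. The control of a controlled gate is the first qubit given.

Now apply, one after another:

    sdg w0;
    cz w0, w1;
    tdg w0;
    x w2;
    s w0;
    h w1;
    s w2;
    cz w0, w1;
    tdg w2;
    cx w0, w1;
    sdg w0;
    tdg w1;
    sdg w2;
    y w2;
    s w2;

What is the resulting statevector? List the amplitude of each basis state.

The resulting statevector has amplitude -sqrt(2)*exp(I*pi/4)/2 on |000>, -sqrt(2)/2 on |010>, and 0 on every other basis state.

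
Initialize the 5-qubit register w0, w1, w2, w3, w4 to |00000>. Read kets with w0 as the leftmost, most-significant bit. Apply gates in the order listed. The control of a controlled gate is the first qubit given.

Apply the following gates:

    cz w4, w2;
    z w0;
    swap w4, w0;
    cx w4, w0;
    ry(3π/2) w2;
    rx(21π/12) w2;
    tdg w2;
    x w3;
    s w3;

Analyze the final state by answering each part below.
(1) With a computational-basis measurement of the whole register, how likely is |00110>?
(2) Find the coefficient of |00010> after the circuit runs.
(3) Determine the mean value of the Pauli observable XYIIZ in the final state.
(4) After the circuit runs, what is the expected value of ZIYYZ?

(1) A full measurement returns |00110> with probability 1/2.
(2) The amplitude on |00010> is sqrt(2)*sqrt(2 - sqrt(2))/4 + sqrt(2)*I*sqrt(sqrt(2) + 2)/4.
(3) The expectation value of XYIIZ is 0.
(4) The observable ZIYYZ averages to 0.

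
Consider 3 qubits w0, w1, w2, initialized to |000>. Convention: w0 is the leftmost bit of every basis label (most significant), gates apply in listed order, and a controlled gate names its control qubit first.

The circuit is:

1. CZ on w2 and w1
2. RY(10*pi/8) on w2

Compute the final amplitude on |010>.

The final state's coefficient on |010> equals 0.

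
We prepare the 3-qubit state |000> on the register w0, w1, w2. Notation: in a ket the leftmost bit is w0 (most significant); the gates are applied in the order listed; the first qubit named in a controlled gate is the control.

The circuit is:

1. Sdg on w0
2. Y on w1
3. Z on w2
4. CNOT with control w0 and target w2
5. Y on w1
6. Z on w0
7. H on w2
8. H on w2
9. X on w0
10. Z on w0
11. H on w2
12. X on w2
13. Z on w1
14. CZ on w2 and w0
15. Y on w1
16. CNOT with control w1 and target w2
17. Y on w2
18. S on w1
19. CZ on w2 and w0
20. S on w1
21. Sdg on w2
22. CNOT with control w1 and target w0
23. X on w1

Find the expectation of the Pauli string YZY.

The observable YZY averages to 0.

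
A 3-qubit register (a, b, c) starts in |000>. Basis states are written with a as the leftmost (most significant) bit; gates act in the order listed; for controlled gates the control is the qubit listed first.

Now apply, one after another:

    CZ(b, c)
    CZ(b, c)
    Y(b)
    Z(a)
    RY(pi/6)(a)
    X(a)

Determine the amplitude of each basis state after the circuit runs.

After the circuit, the state carries amplitude I*(-sqrt(2) + sqrt(6))/4 on |010>, I*(sqrt(2) + sqrt(6))/4 on |110>, and 0 on every other basis state. Key observation: steps 1-2 multiply out to the identity, so the circuit reduces to the remaining gates.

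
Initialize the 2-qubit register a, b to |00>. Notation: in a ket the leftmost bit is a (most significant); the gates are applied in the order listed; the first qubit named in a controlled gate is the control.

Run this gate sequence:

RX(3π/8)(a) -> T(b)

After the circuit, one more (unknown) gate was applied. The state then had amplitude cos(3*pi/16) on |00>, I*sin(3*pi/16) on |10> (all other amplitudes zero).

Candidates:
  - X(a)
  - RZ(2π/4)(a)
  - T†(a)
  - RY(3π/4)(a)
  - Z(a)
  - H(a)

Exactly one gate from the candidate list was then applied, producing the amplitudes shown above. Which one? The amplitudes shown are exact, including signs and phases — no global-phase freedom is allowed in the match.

The applied gate was Z(a).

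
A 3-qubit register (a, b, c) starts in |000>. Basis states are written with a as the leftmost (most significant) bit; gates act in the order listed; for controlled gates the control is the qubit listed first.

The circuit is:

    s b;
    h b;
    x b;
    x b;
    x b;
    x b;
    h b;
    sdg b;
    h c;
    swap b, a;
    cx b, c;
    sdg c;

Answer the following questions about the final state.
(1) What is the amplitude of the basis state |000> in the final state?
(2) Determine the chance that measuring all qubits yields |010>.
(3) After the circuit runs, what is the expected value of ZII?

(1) |000> carries amplitude sqrt(2)/2 in the final state. Key observation: steps 1-8 multiply out to the identity, so the circuit reduces to the remaining gates.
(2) Outcome |010> occurs with probability 0.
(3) The observable ZII averages to 1.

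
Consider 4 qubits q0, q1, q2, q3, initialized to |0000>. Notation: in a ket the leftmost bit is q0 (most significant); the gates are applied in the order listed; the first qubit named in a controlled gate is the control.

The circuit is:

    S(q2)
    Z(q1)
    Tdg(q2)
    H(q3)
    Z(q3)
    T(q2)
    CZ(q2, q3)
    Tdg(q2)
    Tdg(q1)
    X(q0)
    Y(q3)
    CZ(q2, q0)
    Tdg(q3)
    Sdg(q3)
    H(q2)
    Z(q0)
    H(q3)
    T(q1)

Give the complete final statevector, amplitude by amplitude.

After the circuit, the state carries amplitude sqrt(2)*(-I + exp(3*I*pi/4))/4 on |1000>, sqrt(2)*(-I - exp(3*I*pi/4))/4 on |1001>, sqrt(2)*(-I + exp(3*I*pi/4))/4 on |1010>, sqrt(2)*(-I - exp(3*I*pi/4))/4 on |1011>, and 0 on every other basis state.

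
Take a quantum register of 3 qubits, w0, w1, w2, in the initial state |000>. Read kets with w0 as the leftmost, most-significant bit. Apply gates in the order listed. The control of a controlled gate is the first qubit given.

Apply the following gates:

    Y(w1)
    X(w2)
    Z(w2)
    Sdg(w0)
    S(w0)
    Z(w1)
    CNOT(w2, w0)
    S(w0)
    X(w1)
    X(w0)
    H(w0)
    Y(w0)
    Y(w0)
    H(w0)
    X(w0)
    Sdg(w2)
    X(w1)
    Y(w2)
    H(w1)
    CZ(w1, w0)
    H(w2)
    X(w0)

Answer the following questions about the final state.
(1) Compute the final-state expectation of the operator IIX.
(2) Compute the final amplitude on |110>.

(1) The expectation value of IIX is 1.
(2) |110> carries amplitude 0 in the final state.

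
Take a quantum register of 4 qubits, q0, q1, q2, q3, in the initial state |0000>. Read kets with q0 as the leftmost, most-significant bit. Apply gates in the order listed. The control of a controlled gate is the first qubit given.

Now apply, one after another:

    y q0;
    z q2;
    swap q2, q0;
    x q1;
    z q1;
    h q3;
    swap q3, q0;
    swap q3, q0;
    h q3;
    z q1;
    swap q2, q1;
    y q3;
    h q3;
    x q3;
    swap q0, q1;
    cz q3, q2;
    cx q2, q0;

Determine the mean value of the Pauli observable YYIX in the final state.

In the final state, YYIX has expectation 0. Key observation: the block from step 5 through step 10 cancels to the identity and can be dropped.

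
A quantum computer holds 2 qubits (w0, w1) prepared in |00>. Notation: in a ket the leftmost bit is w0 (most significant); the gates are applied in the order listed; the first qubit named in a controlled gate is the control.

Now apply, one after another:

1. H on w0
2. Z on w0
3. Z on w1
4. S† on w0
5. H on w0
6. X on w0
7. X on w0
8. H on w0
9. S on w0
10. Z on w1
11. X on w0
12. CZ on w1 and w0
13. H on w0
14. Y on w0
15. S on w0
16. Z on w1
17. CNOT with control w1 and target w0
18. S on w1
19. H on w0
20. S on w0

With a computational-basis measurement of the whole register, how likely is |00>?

Outcome |00> occurs with probability 1/2.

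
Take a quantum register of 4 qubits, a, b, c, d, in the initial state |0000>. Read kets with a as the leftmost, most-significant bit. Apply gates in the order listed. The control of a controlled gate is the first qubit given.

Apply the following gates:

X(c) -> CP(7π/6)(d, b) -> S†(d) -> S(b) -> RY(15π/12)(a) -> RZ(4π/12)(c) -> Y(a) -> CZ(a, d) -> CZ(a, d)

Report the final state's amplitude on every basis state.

After the circuit, the state carries amplitude -sqrt(sqrt(2) + 2)*exp(2*I*pi/3)/2 on |0010>, -sqrt(2 - sqrt(2))*exp(2*I*pi/3)/2 on |1010>, and 0 on every other basis state. Key observation: the block from step 8 through step 9 cancels to the identity and can be dropped.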